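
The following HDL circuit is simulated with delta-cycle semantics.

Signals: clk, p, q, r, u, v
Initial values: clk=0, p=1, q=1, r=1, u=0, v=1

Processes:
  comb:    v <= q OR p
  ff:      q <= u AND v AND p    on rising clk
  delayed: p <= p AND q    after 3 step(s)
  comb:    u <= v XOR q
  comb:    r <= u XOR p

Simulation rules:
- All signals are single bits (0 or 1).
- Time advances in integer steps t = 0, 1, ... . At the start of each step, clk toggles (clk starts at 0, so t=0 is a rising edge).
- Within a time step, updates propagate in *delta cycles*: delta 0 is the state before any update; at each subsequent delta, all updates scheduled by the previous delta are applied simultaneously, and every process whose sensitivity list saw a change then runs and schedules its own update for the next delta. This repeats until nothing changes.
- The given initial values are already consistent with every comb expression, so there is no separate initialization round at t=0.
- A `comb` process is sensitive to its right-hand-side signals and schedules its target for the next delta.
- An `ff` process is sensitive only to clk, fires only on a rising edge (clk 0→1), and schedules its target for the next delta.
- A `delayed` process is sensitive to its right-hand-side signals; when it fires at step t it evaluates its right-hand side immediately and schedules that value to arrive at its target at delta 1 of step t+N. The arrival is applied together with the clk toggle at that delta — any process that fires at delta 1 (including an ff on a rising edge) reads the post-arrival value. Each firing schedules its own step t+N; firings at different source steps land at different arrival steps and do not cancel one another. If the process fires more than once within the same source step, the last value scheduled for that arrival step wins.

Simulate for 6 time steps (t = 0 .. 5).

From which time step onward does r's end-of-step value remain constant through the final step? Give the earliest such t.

t0.Δ0 r=1 u=0 p=1 clk=0 q=1 v=1
t0.Δ1 r=1 u=0 p=1 clk=1 q=1 v=1
t0.Δ2 r=1 u=0 p=1 clk=1 q=0 v=1
t0.Δ3 r=1 u=1 p=1 clk=1 q=0 v=1
t0.Δ4 r=0 u=1 p=1 clk=1 q=0 v=1
t1.Δ0 r=0 u=1 p=1 clk=1 q=0 v=1
t1.Δ1 r=0 u=1 p=1 clk=0 q=0 v=1
t2.Δ0 r=0 u=1 p=1 clk=0 q=0 v=1
t2.Δ1 r=0 u=1 p=1 clk=1 q=0 v=1
t2.Δ2 r=0 u=1 p=1 clk=1 q=1 v=1
t2.Δ3 r=0 u=0 p=1 clk=1 q=1 v=1
t2.Δ4 r=1 u=0 p=1 clk=1 q=1 v=1
t3.Δ0 r=1 u=0 p=1 clk=1 q=1 v=1
t3.Δ1 r=1 u=0 p=0 clk=0 q=1 v=1
t3.Δ2 r=0 u=0 p=0 clk=0 q=1 v=1
t4.Δ0 r=0 u=0 p=0 clk=0 q=1 v=1
t4.Δ1 r=0 u=0 p=0 clk=1 q=1 v=1
t4.Δ2 r=0 u=0 p=0 clk=1 q=0 v=1
t4.Δ3 r=0 u=1 p=0 clk=1 q=0 v=0
t4.Δ4 r=1 u=0 p=0 clk=1 q=0 v=0
t4.Δ5 r=0 u=0 p=0 clk=1 q=0 v=0
t5.Δ0 r=0 u=0 p=0 clk=1 q=0 v=0
t5.Δ1 r=0 u=0 p=1 clk=0 q=0 v=0
t5.Δ2 r=1 u=0 p=1 clk=0 q=0 v=1
t5.Δ3 r=1 u=1 p=1 clk=0 q=0 v=1
t5.Δ4 r=0 u=1 p=1 clk=0 q=0 v=1

3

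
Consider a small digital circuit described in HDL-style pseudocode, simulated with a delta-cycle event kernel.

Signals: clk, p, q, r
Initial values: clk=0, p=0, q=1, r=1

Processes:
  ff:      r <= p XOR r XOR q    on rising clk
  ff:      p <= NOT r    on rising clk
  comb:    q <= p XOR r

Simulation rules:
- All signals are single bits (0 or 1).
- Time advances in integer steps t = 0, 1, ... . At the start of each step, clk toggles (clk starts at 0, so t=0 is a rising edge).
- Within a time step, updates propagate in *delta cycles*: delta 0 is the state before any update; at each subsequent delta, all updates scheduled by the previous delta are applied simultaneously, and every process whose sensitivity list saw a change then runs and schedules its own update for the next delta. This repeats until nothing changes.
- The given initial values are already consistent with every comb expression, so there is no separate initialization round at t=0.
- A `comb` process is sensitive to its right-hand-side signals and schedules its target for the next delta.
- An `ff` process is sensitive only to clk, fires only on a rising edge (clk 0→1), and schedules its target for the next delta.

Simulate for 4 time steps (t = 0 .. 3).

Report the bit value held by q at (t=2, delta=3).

[bits: q,p,clk,r]
t=0: Δ0=1001 Δ1=1011 Δ2=1010 Δ3=0010 | 3Δ
t=1: Δ0=0010 Δ1=0000 | 1Δ
t=2: Δ0=0000 Δ1=0010 Δ2=0110 Δ3=1110 | 3Δ
t=3: Δ0=1110 Δ1=1100 | 1Δ

1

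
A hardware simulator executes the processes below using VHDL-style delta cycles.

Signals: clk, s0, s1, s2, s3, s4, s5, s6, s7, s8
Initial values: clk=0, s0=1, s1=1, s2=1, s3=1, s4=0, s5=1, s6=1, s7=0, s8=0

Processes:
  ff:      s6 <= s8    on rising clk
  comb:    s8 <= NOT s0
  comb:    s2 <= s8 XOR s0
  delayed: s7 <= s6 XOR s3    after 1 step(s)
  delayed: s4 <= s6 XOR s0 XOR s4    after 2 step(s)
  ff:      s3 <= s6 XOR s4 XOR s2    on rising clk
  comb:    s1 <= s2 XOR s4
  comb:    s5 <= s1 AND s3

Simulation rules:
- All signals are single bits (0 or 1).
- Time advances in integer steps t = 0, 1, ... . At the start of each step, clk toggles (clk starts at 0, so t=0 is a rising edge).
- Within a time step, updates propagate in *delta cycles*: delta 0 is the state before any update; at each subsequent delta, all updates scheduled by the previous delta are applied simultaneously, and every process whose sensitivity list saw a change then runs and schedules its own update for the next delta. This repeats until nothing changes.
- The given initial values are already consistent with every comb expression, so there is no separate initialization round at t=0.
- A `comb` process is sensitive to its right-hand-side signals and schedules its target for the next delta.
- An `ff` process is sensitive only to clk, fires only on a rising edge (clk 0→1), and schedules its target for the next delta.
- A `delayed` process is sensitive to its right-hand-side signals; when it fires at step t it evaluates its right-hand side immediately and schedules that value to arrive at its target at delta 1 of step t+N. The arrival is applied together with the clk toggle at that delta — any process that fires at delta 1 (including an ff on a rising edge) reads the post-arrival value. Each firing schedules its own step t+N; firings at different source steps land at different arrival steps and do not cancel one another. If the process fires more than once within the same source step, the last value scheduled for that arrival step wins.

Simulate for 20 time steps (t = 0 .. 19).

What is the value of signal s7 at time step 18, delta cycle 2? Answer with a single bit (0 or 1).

1

t=0 Δ0: s3=1 s4=0 s5=1 s0=1 s2=1 s1=1 s8=0 s6=1 clk=0 s7=0
  Δ1: clk:0→1
  Δ2: s3:1→0, s6:1→0
  Δ3: s5:1→0
  (3Δ to stable)
t=1 Δ0: s3=0 s4=0 s5=0 s0=1 s2=1 s1=1 s8=0 s6=0 clk=1 s7=0
  Δ1: clk:1→0
  (1Δ to stable)
t=2 Δ0: s3=0 s4=0 s5=0 s0=1 s2=1 s1=1 s8=0 s6=0 clk=0 s7=0
  Δ1: s4:0→1, clk:0→1
  Δ2: s1:1→0
  (2Δ to stable)
t=3 Δ0: s3=0 s4=1 s5=0 s0=1 s2=1 s1=0 s8=0 s6=0 clk=1 s7=0
  Δ1: clk:1→0
  (1Δ to stable)
t=4 Δ0: s3=0 s4=1 s5=0 s0=1 s2=1 s1=0 s8=0 s6=0 clk=0 s7=0
  Δ1: s4:1→0, clk:0→1
  Δ2: s3:0→1, s1:0→1
  Δ3: s5:0→1
  (3Δ to stable)
t=5 Δ0: s3=1 s4=0 s5=1 s0=1 s2=1 s1=1 s8=0 s6=0 clk=1 s7=0
  Δ1: clk:1→0, s7:0→1
  (1Δ to stable)
t=6 Δ0: s3=1 s4=0 s5=1 s0=1 s2=1 s1=1 s8=0 s6=0 clk=0 s7=1
  Δ1: s4:0→1, clk:0→1
  Δ2: s3:1→0, s1:1→0
  Δ3: s5:1→0
  (3Δ to stable)
t=7 Δ0: s3=0 s4=1 s5=0 s0=1 s2=1 s1=0 s8=0 s6=0 clk=1 s7=1
  Δ1: clk:1→0, s7:1→0
  (1Δ to stable)
t=8 Δ0: s3=0 s4=1 s5=0 s0=1 s2=1 s1=0 s8=0 s6=0 clk=0 s7=0
  Δ1: s4:1→0, clk:0→1
  Δ2: s3:0→1, s1:0→1
  Δ3: s5:0→1
  (3Δ to stable)
t=9 Δ0: s3=1 s4=0 s5=1 s0=1 s2=1 s1=1 s8=0 s6=0 clk=1 s7=0
  Δ1: clk:1→0, s7:0→1
  (1Δ to stable)
t=10 Δ0: s3=1 s4=0 s5=1 s0=1 s2=1 s1=1 s8=0 s6=0 clk=0 s7=1
  Δ1: s4:0→1, clk:0→1
  Δ2: s3:1→0, s1:1→0
  Δ3: s5:1→0
  (3Δ to stable)
t=11 Δ0: s3=0 s4=1 s5=0 s0=1 s2=1 s1=0 s8=0 s6=0 clk=1 s7=1
  Δ1: clk:1→0, s7:1→0
  (1Δ to stable)
t=12 Δ0: s3=0 s4=1 s5=0 s0=1 s2=1 s1=0 s8=0 s6=0 clk=0 s7=0
  Δ1: s4:1→0, clk:0→1
  Δ2: s3:0→1, s1:0→1
  Δ3: s5:0→1
  (3Δ to stable)
t=13 Δ0: s3=1 s4=0 s5=1 s0=1 s2=1 s1=1 s8=0 s6=0 clk=1 s7=0
  Δ1: clk:1→0, s7:0→1
  (1Δ to stable)
t=14 Δ0: s3=1 s4=0 s5=1 s0=1 s2=1 s1=1 s8=0 s6=0 clk=0 s7=1
  Δ1: s4:0→1, clk:0→1
  Δ2: s3:1→0, s1:1→0
  Δ3: s5:1→0
  (3Δ to stable)
t=15 Δ0: s3=0 s4=1 s5=0 s0=1 s2=1 s1=0 s8=0 s6=0 clk=1 s7=1
  Δ1: clk:1→0, s7:1→0
  (1Δ to stable)
t=16 Δ0: s3=0 s4=1 s5=0 s0=1 s2=1 s1=0 s8=0 s6=0 clk=0 s7=0
  Δ1: s4:1→0, clk:0→1
  Δ2: s3:0→1, s1:0→1
  Δ3: s5:0→1
  (3Δ to stable)
t=17 Δ0: s3=1 s4=0 s5=1 s0=1 s2=1 s1=1 s8=0 s6=0 clk=1 s7=0
  Δ1: clk:1→0, s7:0→1
  (1Δ to stable)
t=18 Δ0: s3=1 s4=0 s5=1 s0=1 s2=1 s1=1 s8=0 s6=0 clk=0 s7=1
  Δ1: s4:0→1, clk:0→1
  Δ2: s3:1→0, s1:1→0
  Δ3: s5:1→0
  (3Δ to stable)
t=19 Δ0: s3=0 s4=1 s5=0 s0=1 s2=1 s1=0 s8=0 s6=0 clk=1 s7=1
  Δ1: clk:1→0, s7:1→0
  (1Δ to stable)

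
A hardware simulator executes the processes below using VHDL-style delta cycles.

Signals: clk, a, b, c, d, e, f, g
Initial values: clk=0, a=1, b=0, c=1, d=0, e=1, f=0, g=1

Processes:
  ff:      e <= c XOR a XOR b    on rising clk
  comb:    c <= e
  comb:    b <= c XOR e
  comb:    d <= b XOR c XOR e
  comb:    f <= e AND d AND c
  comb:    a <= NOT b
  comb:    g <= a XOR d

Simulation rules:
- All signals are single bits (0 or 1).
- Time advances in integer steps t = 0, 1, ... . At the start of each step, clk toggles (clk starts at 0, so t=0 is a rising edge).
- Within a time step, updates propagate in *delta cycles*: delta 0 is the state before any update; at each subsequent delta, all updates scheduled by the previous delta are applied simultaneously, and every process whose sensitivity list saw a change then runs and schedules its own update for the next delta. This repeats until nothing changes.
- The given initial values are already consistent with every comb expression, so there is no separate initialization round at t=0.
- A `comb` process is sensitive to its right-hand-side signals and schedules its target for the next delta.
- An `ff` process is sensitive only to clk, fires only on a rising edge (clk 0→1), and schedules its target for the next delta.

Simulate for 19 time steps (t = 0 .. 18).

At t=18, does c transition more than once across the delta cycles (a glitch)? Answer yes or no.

no

t0.Δ0 g=1 f=0 b=0 clk=0 a=1 e=1 d=0 c=1
t0.Δ1 g=1 f=0 b=0 clk=1 a=1 e=1 d=0 c=1
t0.Δ2 g=1 f=0 b=0 clk=1 a=1 e=0 d=0 c=1
t0.Δ3 g=1 f=0 b=1 clk=1 a=1 e=0 d=1 c=0
t0.Δ4 g=0 f=0 b=0 clk=1 a=0 e=0 d=1 c=0
t0.Δ5 g=1 f=0 b=0 clk=1 a=1 e=0 d=0 c=0
t1.Δ0 g=1 f=0 b=0 clk=1 a=1 e=0 d=0 c=0
t1.Δ1 g=1 f=0 b=0 clk=0 a=1 e=0 d=0 c=0
t2.Δ0 g=1 f=0 b=0 clk=0 a=1 e=0 d=0 c=0
t2.Δ1 g=1 f=0 b=0 clk=1 a=1 e=0 d=0 c=0
t2.Δ2 g=1 f=0 b=0 clk=1 a=1 e=1 d=0 c=0
t2.Δ3 g=1 f=0 b=1 clk=1 a=1 e=1 d=1 c=1
t2.Δ4 g=0 f=1 b=0 clk=1 a=0 e=1 d=1 c=1
t2.Δ5 g=1 f=1 b=0 clk=1 a=1 e=1 d=0 c=1
t2.Δ6 g=1 f=0 b=0 clk=1 a=1 e=1 d=0 c=1
t3.Δ0 g=1 f=0 b=0 clk=1 a=1 e=1 d=0 c=1
t3.Δ1 g=1 f=0 b=0 clk=0 a=1 e=1 d=0 c=1
t4.Δ0 g=1 f=0 b=0 clk=0 a=1 e=1 d=0 c=1
t4.Δ1 g=1 f=0 b=0 clk=1 a=1 e=1 d=0 c=1
t4.Δ2 g=1 f=0 b=0 clk=1 a=1 e=0 d=0 c=1
t4.Δ3 g=1 f=0 b=1 clk=1 a=1 e=0 d=1 c=0
t4.Δ4 g=0 f=0 b=0 clk=1 a=0 e=0 d=1 c=0
t4.Δ5 g=1 f=0 b=0 clk=1 a=1 e=0 d=0 c=0
t5.Δ0 g=1 f=0 b=0 clk=1 a=1 e=0 d=0 c=0
t5.Δ1 g=1 f=0 b=0 clk=0 a=1 e=0 d=0 c=0
t6.Δ0 g=1 f=0 b=0 clk=0 a=1 e=0 d=0 c=0
t6.Δ1 g=1 f=0 b=0 clk=1 a=1 e=0 d=0 c=0
t6.Δ2 g=1 f=0 b=0 clk=1 a=1 e=1 d=0 c=0
t6.Δ3 g=1 f=0 b=1 clk=1 a=1 e=1 d=1 c=1
t6.Δ4 g=0 f=1 b=0 clk=1 a=0 e=1 d=1 c=1
t6.Δ5 g=1 f=1 b=0 clk=1 a=1 e=1 d=0 c=1
t6.Δ6 g=1 f=0 b=0 clk=1 a=1 e=1 d=0 c=1
t7.Δ0 g=1 f=0 b=0 clk=1 a=1 e=1 d=0 c=1
t7.Δ1 g=1 f=0 b=0 clk=0 a=1 e=1 d=0 c=1
t8.Δ0 g=1 f=0 b=0 clk=0 a=1 e=1 d=0 c=1
t8.Δ1 g=1 f=0 b=0 clk=1 a=1 e=1 d=0 c=1
t8.Δ2 g=1 f=0 b=0 clk=1 a=1 e=0 d=0 c=1
t8.Δ3 g=1 f=0 b=1 clk=1 a=1 e=0 d=1 c=0
t8.Δ4 g=0 f=0 b=0 clk=1 a=0 e=0 d=1 c=0
t8.Δ5 g=1 f=0 b=0 clk=1 a=1 e=0 d=0 c=0
t9.Δ0 g=1 f=0 b=0 clk=1 a=1 e=0 d=0 c=0
t9.Δ1 g=1 f=0 b=0 clk=0 a=1 e=0 d=0 c=0
t10.Δ0 g=1 f=0 b=0 clk=0 a=1 e=0 d=0 c=0
t10.Δ1 g=1 f=0 b=0 clk=1 a=1 e=0 d=0 c=0
t10.Δ2 g=1 f=0 b=0 clk=1 a=1 e=1 d=0 c=0
t10.Δ3 g=1 f=0 b=1 clk=1 a=1 e=1 d=1 c=1
t10.Δ4 g=0 f=1 b=0 clk=1 a=0 e=1 d=1 c=1
t10.Δ5 g=1 f=1 b=0 clk=1 a=1 e=1 d=0 c=1
t10.Δ6 g=1 f=0 b=0 clk=1 a=1 e=1 d=0 c=1
t11.Δ0 g=1 f=0 b=0 clk=1 a=1 e=1 d=0 c=1
t11.Δ1 g=1 f=0 b=0 clk=0 a=1 e=1 d=0 c=1
t12.Δ0 g=1 f=0 b=0 clk=0 a=1 e=1 d=0 c=1
t12.Δ1 g=1 f=0 b=0 clk=1 a=1 e=1 d=0 c=1
t12.Δ2 g=1 f=0 b=0 clk=1 a=1 e=0 d=0 c=1
t12.Δ3 g=1 f=0 b=1 clk=1 a=1 e=0 d=1 c=0
t12.Δ4 g=0 f=0 b=0 clk=1 a=0 e=0 d=1 c=0
t12.Δ5 g=1 f=0 b=0 clk=1 a=1 e=0 d=0 c=0
t13.Δ0 g=1 f=0 b=0 clk=1 a=1 e=0 d=0 c=0
t13.Δ1 g=1 f=0 b=0 clk=0 a=1 e=0 d=0 c=0
t14.Δ0 g=1 f=0 b=0 clk=0 a=1 e=0 d=0 c=0
t14.Δ1 g=1 f=0 b=0 clk=1 a=1 e=0 d=0 c=0
t14.Δ2 g=1 f=0 b=0 clk=1 a=1 e=1 d=0 c=0
t14.Δ3 g=1 f=0 b=1 clk=1 a=1 e=1 d=1 c=1
t14.Δ4 g=0 f=1 b=0 clk=1 a=0 e=1 d=1 c=1
t14.Δ5 g=1 f=1 b=0 clk=1 a=1 e=1 d=0 c=1
t14.Δ6 g=1 f=0 b=0 clk=1 a=1 e=1 d=0 c=1
t15.Δ0 g=1 f=0 b=0 clk=1 a=1 e=1 d=0 c=1
t15.Δ1 g=1 f=0 b=0 clk=0 a=1 e=1 d=0 c=1
t16.Δ0 g=1 f=0 b=0 clk=0 a=1 e=1 d=0 c=1
t16.Δ1 g=1 f=0 b=0 clk=1 a=1 e=1 d=0 c=1
t16.Δ2 g=1 f=0 b=0 clk=1 a=1 e=0 d=0 c=1
t16.Δ3 g=1 f=0 b=1 clk=1 a=1 e=0 d=1 c=0
t16.Δ4 g=0 f=0 b=0 clk=1 a=0 e=0 d=1 c=0
t16.Δ5 g=1 f=0 b=0 clk=1 a=1 e=0 d=0 c=0
t17.Δ0 g=1 f=0 b=0 clk=1 a=1 e=0 d=0 c=0
t17.Δ1 g=1 f=0 b=0 clk=0 a=1 e=0 d=0 c=0
t18.Δ0 g=1 f=0 b=0 clk=0 a=1 e=0 d=0 c=0
t18.Δ1 g=1 f=0 b=0 clk=1 a=1 e=0 d=0 c=0
t18.Δ2 g=1 f=0 b=0 clk=1 a=1 e=1 d=0 c=0
t18.Δ3 g=1 f=0 b=1 clk=1 a=1 e=1 d=1 c=1
t18.Δ4 g=0 f=1 b=0 clk=1 a=0 e=1 d=1 c=1
t18.Δ5 g=1 f=1 b=0 clk=1 a=1 e=1 d=0 c=1
t18.Δ6 g=1 f=0 b=0 clk=1 a=1 e=1 d=0 c=1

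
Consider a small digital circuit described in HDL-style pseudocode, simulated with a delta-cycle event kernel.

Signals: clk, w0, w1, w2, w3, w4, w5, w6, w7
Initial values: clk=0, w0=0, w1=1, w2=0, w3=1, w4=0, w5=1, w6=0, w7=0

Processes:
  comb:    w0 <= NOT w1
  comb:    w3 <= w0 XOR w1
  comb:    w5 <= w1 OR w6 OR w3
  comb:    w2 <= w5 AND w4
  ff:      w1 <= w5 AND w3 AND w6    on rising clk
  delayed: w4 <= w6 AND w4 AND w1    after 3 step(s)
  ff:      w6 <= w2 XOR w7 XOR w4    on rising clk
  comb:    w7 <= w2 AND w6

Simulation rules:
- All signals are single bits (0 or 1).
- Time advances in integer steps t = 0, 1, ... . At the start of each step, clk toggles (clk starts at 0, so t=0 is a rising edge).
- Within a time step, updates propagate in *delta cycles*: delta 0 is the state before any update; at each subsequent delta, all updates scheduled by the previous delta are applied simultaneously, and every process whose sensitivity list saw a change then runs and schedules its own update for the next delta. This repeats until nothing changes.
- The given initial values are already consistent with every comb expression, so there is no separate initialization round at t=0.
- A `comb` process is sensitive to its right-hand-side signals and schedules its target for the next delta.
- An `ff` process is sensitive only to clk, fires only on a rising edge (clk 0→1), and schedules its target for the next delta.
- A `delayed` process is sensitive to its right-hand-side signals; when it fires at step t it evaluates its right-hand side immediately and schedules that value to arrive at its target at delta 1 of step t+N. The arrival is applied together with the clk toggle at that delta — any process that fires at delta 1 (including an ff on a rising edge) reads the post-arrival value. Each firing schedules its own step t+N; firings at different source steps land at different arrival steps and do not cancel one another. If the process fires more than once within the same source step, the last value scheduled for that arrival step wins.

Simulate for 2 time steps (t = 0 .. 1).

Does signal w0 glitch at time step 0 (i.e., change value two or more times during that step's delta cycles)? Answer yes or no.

[bits: w4,w1,w5,w3,w7,w0,w6,w2,clk]
t=0: Δ0=011100000 Δ1=011100001 Δ2=001100001 Δ3=001001001 Δ4=000101001 Δ5=001101001 | 5Δ
t=1: Δ0=001101001 Δ1=001101000 | 1Δ

no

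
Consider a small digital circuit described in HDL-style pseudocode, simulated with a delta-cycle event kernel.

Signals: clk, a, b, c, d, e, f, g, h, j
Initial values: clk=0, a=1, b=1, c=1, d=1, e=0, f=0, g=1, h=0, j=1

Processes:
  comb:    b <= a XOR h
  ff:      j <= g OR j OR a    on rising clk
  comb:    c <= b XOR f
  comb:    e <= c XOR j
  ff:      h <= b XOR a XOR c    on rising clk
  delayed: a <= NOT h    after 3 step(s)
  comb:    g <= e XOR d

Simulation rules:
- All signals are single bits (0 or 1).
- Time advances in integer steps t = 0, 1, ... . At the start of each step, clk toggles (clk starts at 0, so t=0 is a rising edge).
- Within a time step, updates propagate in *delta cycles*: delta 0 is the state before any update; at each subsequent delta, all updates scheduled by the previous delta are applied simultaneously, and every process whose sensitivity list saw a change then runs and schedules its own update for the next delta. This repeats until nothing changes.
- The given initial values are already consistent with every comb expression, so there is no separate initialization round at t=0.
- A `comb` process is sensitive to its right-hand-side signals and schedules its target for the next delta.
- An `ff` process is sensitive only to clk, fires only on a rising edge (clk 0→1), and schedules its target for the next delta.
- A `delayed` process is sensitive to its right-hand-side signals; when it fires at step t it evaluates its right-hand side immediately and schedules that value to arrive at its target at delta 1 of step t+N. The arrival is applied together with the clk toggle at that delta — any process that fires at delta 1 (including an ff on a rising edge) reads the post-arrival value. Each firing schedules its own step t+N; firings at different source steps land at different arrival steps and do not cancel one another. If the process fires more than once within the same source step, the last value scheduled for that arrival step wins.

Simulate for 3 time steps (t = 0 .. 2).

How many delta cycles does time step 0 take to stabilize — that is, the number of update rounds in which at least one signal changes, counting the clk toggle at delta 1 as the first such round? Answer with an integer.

6

[bits: clk,e,a,b,g,j,h,f,c,d]
t=0: Δ0=0011110011 Δ1=1011110011 Δ2=1011111011 Δ3=1010111011 Δ4=1010111001 Δ5=1110111001 Δ6=1110011001 | 6Δ
t=1: Δ0=1110011001 Δ1=0110011001 | 1Δ
t=2: Δ0=0110011001 Δ1=1110011001 | 1Δ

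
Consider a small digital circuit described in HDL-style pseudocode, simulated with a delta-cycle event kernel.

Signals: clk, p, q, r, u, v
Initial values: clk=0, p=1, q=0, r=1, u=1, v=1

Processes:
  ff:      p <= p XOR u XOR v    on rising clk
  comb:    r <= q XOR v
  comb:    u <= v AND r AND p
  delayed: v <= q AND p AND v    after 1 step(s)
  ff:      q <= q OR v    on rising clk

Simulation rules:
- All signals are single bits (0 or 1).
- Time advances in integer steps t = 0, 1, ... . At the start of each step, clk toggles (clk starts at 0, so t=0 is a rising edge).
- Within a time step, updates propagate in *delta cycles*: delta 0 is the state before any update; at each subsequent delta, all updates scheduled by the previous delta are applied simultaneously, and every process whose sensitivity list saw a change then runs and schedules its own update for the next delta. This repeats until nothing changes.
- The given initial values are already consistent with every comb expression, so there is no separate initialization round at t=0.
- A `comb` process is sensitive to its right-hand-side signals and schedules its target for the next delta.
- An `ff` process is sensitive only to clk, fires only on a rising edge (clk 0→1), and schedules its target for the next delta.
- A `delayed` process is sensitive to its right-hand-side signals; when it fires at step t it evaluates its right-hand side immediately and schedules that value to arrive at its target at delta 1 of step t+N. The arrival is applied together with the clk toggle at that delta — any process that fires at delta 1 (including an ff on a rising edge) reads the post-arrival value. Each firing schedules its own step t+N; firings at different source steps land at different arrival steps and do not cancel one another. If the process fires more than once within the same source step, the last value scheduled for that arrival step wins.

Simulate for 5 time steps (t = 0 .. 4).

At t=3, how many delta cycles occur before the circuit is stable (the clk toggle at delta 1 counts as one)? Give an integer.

2

t0.Δ0 clk=0 r=1 p=1 v=1 u=1 q=0
t0.Δ1 clk=1 r=1 p=1 v=1 u=1 q=0
t0.Δ2 clk=1 r=1 p=1 v=1 u=1 q=1
t0.Δ3 clk=1 r=0 p=1 v=1 u=1 q=1
t0.Δ4 clk=1 r=0 p=1 v=1 u=0 q=1
t1.Δ0 clk=1 r=0 p=1 v=1 u=0 q=1
t1.Δ1 clk=0 r=0 p=1 v=1 u=0 q=1
t2.Δ0 clk=0 r=0 p=1 v=1 u=0 q=1
t2.Δ1 clk=1 r=0 p=1 v=1 u=0 q=1
t2.Δ2 clk=1 r=0 p=0 v=1 u=0 q=1
t3.Δ0 clk=1 r=0 p=0 v=1 u=0 q=1
t3.Δ1 clk=0 r=0 p=0 v=0 u=0 q=1
t3.Δ2 clk=0 r=1 p=0 v=0 u=0 q=1
t4.Δ0 clk=0 r=1 p=0 v=0 u=0 q=1
t4.Δ1 clk=1 r=1 p=0 v=0 u=0 q=1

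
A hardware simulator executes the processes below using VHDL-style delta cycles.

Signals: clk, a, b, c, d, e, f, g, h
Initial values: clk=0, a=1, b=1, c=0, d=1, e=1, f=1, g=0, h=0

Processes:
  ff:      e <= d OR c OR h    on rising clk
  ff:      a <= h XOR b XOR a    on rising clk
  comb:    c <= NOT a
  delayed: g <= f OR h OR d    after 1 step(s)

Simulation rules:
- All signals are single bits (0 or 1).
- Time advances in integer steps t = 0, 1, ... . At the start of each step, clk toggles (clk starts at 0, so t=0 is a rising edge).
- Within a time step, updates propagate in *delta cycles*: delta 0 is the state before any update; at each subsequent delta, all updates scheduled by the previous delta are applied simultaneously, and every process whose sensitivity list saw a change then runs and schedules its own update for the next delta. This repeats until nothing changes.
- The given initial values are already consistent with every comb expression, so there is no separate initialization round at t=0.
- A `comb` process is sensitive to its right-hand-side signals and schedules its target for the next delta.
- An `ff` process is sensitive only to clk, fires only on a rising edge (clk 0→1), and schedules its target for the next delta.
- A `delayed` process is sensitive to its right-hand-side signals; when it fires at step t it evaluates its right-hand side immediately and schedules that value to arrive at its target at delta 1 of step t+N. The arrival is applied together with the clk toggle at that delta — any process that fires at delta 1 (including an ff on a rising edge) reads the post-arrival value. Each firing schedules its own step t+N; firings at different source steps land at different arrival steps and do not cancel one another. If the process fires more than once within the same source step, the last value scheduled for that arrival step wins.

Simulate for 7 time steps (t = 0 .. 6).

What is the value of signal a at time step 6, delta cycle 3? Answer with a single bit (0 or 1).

1

t=0 Δ0: e=1 h=0 b=1 c=0 g=0 d=1 clk=0 f=1 a=1
  Δ1: clk:0→1
  Δ2: a:1→0
  Δ3: c:0→1
  (3Δ to stable)
t=1 Δ0: e=1 h=0 b=1 c=1 g=0 d=1 clk=1 f=1 a=0
  Δ1: clk:1→0
  (1Δ to stable)
t=2 Δ0: e=1 h=0 b=1 c=1 g=0 d=1 clk=0 f=1 a=0
  Δ1: clk:0→1
  Δ2: a:0→1
  Δ3: c:1→0
  (3Δ to stable)
t=3 Δ0: e=1 h=0 b=1 c=0 g=0 d=1 clk=1 f=1 a=1
  Δ1: clk:1→0
  (1Δ to stable)
t=4 Δ0: e=1 h=0 b=1 c=0 g=0 d=1 clk=0 f=1 a=1
  Δ1: clk:0→1
  Δ2: a:1→0
  Δ3: c:0→1
  (3Δ to stable)
t=5 Δ0: e=1 h=0 b=1 c=1 g=0 d=1 clk=1 f=1 a=0
  Δ1: clk:1→0
  (1Δ to stable)
t=6 Δ0: e=1 h=0 b=1 c=1 g=0 d=1 clk=0 f=1 a=0
  Δ1: clk:0→1
  Δ2: a:0→1
  Δ3: c:1→0
  (3Δ to stable)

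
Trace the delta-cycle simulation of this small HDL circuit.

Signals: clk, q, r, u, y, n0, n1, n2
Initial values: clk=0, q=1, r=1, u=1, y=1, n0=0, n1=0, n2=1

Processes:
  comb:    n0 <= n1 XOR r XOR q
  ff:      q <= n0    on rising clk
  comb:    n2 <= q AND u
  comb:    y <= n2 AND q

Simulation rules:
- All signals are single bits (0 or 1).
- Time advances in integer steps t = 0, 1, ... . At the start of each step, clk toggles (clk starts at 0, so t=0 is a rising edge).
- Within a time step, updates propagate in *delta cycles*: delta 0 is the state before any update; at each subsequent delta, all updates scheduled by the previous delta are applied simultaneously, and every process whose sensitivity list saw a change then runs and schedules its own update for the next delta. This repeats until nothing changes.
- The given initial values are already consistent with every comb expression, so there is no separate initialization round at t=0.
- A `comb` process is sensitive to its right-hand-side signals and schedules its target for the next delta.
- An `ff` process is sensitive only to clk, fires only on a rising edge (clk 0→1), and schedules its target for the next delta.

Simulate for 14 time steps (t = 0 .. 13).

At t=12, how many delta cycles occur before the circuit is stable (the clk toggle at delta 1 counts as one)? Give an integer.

t=0 Δ0: q=1 r=1 n1=0 clk=0 y=1 n0=0 u=1 n2=1
  Δ1: clk:0→1
  Δ2: q:1→0
  Δ3: y:1→0, n0:0→1, n2:1→0
  (3Δ to stable)
t=1 Δ0: q=0 r=1 n1=0 clk=1 y=0 n0=1 u=1 n2=0
  Δ1: clk:1→0
  (1Δ to stable)
t=2 Δ0: q=0 r=1 n1=0 clk=0 y=0 n0=1 u=1 n2=0
  Δ1: clk:0→1
  Δ2: q:0→1
  Δ3: n0:1→0, n2:0→1
  Δ4: y:0→1
  (4Δ to stable)
t=3 Δ0: q=1 r=1 n1=0 clk=1 y=1 n0=0 u=1 n2=1
  Δ1: clk:1→0
  (1Δ to stable)
t=4 Δ0: q=1 r=1 n1=0 clk=0 y=1 n0=0 u=1 n2=1
  Δ1: clk:0→1
  Δ2: q:1→0
  Δ3: y:1→0, n0:0→1, n2:1→0
  (3Δ to stable)
t=5 Δ0: q=0 r=1 n1=0 clk=1 y=0 n0=1 u=1 n2=0
  Δ1: clk:1→0
  (1Δ to stable)
t=6 Δ0: q=0 r=1 n1=0 clk=0 y=0 n0=1 u=1 n2=0
  Δ1: clk:0→1
  Δ2: q:0→1
  Δ3: n0:1→0, n2:0→1
  Δ4: y:0→1
  (4Δ to stable)
t=7 Δ0: q=1 r=1 n1=0 clk=1 y=1 n0=0 u=1 n2=1
  Δ1: clk:1→0
  (1Δ to stable)
t=8 Δ0: q=1 r=1 n1=0 clk=0 y=1 n0=0 u=1 n2=1
  Δ1: clk:0→1
  Δ2: q:1→0
  Δ3: y:1→0, n0:0→1, n2:1→0
  (3Δ to stable)
t=9 Δ0: q=0 r=1 n1=0 clk=1 y=0 n0=1 u=1 n2=0
  Δ1: clk:1→0
  (1Δ to stable)
t=10 Δ0: q=0 r=1 n1=0 clk=0 y=0 n0=1 u=1 n2=0
  Δ1: clk:0→1
  Δ2: q:0→1
  Δ3: n0:1→0, n2:0→1
  Δ4: y:0→1
  (4Δ to stable)
t=11 Δ0: q=1 r=1 n1=0 clk=1 y=1 n0=0 u=1 n2=1
  Δ1: clk:1→0
  (1Δ to stable)
t=12 Δ0: q=1 r=1 n1=0 clk=0 y=1 n0=0 u=1 n2=1
  Δ1: clk:0→1
  Δ2: q:1→0
  Δ3: y:1→0, n0:0→1, n2:1→0
  (3Δ to stable)
t=13 Δ0: q=0 r=1 n1=0 clk=1 y=0 n0=1 u=1 n2=0
  Δ1: clk:1→0
  (1Δ to stable)

3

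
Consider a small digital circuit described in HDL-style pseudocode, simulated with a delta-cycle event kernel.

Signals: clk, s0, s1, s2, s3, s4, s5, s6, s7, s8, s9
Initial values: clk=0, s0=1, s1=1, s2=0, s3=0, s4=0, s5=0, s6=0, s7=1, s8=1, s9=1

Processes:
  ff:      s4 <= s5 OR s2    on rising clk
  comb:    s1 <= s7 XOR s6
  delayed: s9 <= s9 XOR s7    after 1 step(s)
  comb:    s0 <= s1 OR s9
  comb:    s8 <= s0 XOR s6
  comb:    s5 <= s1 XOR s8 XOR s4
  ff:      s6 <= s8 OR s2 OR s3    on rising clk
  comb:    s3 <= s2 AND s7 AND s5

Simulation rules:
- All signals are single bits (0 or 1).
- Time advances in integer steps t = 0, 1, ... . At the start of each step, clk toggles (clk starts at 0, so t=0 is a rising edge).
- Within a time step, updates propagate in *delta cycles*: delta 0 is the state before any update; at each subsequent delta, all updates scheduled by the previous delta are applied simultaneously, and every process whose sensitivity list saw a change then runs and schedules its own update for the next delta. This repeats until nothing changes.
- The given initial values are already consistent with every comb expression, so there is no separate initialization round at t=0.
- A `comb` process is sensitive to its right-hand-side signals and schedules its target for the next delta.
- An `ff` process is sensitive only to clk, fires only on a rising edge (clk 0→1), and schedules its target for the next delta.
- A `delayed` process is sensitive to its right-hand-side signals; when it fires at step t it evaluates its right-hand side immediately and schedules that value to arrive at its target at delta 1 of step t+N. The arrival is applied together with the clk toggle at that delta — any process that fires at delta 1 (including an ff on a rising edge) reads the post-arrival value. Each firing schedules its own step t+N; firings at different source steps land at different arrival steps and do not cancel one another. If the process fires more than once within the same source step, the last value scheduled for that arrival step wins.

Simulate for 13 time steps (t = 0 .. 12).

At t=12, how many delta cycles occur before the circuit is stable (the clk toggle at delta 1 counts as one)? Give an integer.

[bits: s9,s0,s6,s7,s5,clk,s8,s2,s3,s1,s4]
t=0: Δ0=11010010010 Δ1=11010110010 Δ2=11110110010 Δ3=11110100000 | 3Δ
t=1: Δ0=11110100000 Δ1=11110000000 | 1Δ
t=2: Δ0=11110000000 Δ1=11110100000 Δ2=11010100000 Δ3=11010110010 | 3Δ
t=3: Δ0=11010110010 Δ1=11010010010 | 1Δ
t=4: Δ0=11010010010 Δ1=11010110010 Δ2=11110110010 Δ3=11110100000 | 3Δ
t=5: Δ0=11110100000 Δ1=11110000000 | 1Δ
t=6: Δ0=11110000000 Δ1=11110100000 Δ2=11010100000 Δ3=11010110010 | 3Δ
t=7: Δ0=11010110010 Δ1=11010010010 | 1Δ
t=8: Δ0=11010010010 Δ1=11010110010 Δ2=11110110010 Δ3=11110100000 | 3Δ
t=9: Δ0=11110100000 Δ1=11110000000 | 1Δ
t=10: Δ0=11110000000 Δ1=11110100000 Δ2=11010100000 Δ3=11010110010 | 3Δ
t=11: Δ0=11010110010 Δ1=11010010010 | 1Δ
t=12: Δ0=11010010010 Δ1=11010110010 Δ2=11110110010 Δ3=11110100000 | 3Δ

3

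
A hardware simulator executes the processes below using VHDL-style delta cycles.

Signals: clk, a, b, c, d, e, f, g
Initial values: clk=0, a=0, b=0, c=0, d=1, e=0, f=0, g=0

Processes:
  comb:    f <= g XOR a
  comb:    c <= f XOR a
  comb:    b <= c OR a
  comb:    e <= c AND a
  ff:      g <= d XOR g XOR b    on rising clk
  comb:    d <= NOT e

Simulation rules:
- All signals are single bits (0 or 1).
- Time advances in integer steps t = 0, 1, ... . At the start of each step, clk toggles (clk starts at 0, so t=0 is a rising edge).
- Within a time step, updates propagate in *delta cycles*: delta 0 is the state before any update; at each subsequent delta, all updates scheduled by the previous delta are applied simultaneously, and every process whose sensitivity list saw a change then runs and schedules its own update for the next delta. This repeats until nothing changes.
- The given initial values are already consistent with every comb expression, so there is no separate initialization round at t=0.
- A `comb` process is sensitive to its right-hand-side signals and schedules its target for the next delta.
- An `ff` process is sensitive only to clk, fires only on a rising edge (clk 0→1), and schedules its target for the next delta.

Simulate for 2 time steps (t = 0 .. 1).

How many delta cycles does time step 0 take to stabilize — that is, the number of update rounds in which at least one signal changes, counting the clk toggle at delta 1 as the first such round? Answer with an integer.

5

[bits: clk,d,e,b,f,a,g,c]
t=0: Δ0=01000000 Δ1=11000000 Δ2=11000010 Δ3=11001010 Δ4=11001011 Δ5=11011011 | 5Δ
t=1: Δ0=11011011 Δ1=01011011 | 1Δ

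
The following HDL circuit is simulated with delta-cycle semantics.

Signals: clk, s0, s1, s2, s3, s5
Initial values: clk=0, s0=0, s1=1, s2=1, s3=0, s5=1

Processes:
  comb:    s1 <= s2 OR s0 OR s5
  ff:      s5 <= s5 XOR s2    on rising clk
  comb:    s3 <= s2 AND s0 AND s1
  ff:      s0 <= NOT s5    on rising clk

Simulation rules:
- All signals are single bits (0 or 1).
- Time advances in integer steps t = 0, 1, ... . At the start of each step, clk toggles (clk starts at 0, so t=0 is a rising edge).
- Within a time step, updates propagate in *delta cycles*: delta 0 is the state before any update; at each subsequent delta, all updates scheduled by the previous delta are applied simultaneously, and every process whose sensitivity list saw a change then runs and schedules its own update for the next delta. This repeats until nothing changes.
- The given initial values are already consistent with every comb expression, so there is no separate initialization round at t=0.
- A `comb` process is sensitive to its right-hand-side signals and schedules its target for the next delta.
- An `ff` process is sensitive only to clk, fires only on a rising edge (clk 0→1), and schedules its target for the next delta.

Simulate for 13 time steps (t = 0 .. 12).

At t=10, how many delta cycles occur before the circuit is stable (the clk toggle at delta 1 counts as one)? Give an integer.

t=0 Δ0: clk=0 s2=1 s0=0 s5=1 s3=0 s1=1
  Δ1: clk:0→1
  Δ2: s5:1→0
  (2Δ to stable)
t=1 Δ0: clk=1 s2=1 s0=0 s5=0 s3=0 s1=1
  Δ1: clk:1→0
  (1Δ to stable)
t=2 Δ0: clk=0 s2=1 s0=0 s5=0 s3=0 s1=1
  Δ1: clk:0→1
  Δ2: s0:0→1, s5:0→1
  Δ3: s3:0→1
  (3Δ to stable)
t=3 Δ0: clk=1 s2=1 s0=1 s5=1 s3=1 s1=1
  Δ1: clk:1→0
  (1Δ to stable)
t=4 Δ0: clk=0 s2=1 s0=1 s5=1 s3=1 s1=1
  Δ1: clk:0→1
  Δ2: s0:1→0, s5:1→0
  Δ3: s3:1→0
  (3Δ to stable)
t=5 Δ0: clk=1 s2=1 s0=0 s5=0 s3=0 s1=1
  Δ1: clk:1→0
  (1Δ to stable)
t=6 Δ0: clk=0 s2=1 s0=0 s5=0 s3=0 s1=1
  Δ1: clk:0→1
  Δ2: s0:0→1, s5:0→1
  Δ3: s3:0→1
  (3Δ to stable)
t=7 Δ0: clk=1 s2=1 s0=1 s5=1 s3=1 s1=1
  Δ1: clk:1→0
  (1Δ to stable)
t=8 Δ0: clk=0 s2=1 s0=1 s5=1 s3=1 s1=1
  Δ1: clk:0→1
  Δ2: s0:1→0, s5:1→0
  Δ3: s3:1→0
  (3Δ to stable)
t=9 Δ0: clk=1 s2=1 s0=0 s5=0 s3=0 s1=1
  Δ1: clk:1→0
  (1Δ to stable)
t=10 Δ0: clk=0 s2=1 s0=0 s5=0 s3=0 s1=1
  Δ1: clk:0→1
  Δ2: s0:0→1, s5:0→1
  Δ3: s3:0→1
  (3Δ to stable)
t=11 Δ0: clk=1 s2=1 s0=1 s5=1 s3=1 s1=1
  Δ1: clk:1→0
  (1Δ to stable)
t=12 Δ0: clk=0 s2=1 s0=1 s5=1 s3=1 s1=1
  Δ1: clk:0→1
  Δ2: s0:1→0, s5:1→0
  Δ3: s3:1→0
  (3Δ to stable)

3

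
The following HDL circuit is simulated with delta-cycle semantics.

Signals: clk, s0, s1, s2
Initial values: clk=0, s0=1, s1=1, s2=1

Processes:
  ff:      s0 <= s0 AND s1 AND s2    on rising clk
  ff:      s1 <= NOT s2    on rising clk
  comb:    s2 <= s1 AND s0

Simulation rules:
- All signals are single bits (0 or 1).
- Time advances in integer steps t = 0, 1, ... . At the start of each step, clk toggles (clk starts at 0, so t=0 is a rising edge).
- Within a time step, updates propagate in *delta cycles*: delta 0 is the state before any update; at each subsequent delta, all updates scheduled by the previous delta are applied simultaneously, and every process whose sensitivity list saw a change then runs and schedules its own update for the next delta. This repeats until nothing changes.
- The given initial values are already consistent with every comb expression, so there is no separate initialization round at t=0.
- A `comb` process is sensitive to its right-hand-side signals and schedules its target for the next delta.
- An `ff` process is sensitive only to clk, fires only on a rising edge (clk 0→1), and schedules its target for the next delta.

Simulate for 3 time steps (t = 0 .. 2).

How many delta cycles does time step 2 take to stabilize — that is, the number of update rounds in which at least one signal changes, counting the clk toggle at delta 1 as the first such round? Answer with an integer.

2

[bits: s0,s2,clk,s1]
t=0: Δ0=1101 Δ1=1111 Δ2=1110 Δ3=1010 | 3Δ
t=1: Δ0=1010 Δ1=1000 | 1Δ
t=2: Δ0=1000 Δ1=1010 Δ2=0011 | 2Δ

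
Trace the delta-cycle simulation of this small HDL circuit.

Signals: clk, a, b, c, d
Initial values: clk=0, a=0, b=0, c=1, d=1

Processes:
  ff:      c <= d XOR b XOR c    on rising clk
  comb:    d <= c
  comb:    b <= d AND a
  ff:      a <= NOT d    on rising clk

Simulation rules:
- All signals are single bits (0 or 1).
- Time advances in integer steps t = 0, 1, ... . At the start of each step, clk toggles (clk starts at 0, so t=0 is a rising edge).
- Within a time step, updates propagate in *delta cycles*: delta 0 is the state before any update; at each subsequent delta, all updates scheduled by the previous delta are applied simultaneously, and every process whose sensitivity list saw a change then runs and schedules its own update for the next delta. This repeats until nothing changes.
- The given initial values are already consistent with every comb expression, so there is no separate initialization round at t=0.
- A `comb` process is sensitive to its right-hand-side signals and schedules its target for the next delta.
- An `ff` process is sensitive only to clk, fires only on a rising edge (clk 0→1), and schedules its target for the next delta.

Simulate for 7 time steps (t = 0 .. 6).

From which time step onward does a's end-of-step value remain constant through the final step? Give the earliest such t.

t=0 Δ0: d=1 a=0 b=0 c=1 clk=0
  Δ1: clk:0→1
  Δ2: c:1→0
  Δ3: d:1→0
  (3Δ to stable)
t=1 Δ0: d=0 a=0 b=0 c=0 clk=1
  Δ1: clk:1→0
  (1Δ to stable)
t=2 Δ0: d=0 a=0 b=0 c=0 clk=0
  Δ1: clk:0→1
  Δ2: a:0→1
  (2Δ to stable)
t=3 Δ0: d=0 a=1 b=0 c=0 clk=1
  Δ1: clk:1→0
  (1Δ to stable)
t=4 Δ0: d=0 a=1 b=0 c=0 clk=0
  Δ1: clk:0→1
  (1Δ to stable)
t=5 Δ0: d=0 a=1 b=0 c=0 clk=1
  Δ1: clk:1→0
  (1Δ to stable)
t=6 Δ0: d=0 a=1 b=0 c=0 clk=0
  Δ1: clk:0→1
  (1Δ to stable)

2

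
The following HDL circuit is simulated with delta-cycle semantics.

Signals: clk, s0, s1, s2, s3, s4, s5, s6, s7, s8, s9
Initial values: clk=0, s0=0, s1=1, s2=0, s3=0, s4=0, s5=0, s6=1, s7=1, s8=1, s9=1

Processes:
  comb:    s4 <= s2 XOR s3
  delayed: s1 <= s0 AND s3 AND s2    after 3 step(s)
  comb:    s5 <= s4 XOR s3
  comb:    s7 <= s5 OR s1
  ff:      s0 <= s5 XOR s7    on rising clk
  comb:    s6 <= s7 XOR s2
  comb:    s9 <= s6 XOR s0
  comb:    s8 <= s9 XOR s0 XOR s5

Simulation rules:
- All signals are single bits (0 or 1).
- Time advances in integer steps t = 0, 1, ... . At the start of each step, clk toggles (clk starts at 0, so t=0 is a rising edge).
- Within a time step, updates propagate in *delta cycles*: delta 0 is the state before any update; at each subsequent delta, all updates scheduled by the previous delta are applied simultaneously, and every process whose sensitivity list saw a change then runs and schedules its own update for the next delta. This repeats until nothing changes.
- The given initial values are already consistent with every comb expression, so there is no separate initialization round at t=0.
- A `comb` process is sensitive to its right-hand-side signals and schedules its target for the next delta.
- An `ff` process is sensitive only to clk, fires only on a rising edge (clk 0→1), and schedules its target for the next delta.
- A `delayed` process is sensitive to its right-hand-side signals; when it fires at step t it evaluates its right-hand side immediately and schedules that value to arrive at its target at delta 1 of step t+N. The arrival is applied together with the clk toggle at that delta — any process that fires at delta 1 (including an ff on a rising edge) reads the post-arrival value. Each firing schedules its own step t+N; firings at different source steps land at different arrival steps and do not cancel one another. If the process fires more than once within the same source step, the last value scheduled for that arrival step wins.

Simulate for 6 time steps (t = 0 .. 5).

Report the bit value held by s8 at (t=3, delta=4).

1

t=0 Δ0: s7=1 s1=1 s6=1 clk=0 s4=0 s2=0 s9=1 s0=0 s5=0 s3=0 s8=1
  Δ1: clk:0→1
  Δ2: s0:0→1
  Δ3: s9:1→0, s8:1→0
  Δ4: s8:0→1
  (4Δ to stable)
t=1 Δ0: s7=1 s1=1 s6=1 clk=1 s4=0 s2=0 s9=0 s0=1 s5=0 s3=0 s8=1
  Δ1: clk:1→0
  (1Δ to stable)
t=2 Δ0: s7=1 s1=1 s6=1 clk=0 s4=0 s2=0 s9=0 s0=1 s5=0 s3=0 s8=1
  Δ1: clk:0→1
  (1Δ to stable)
t=3 Δ0: s7=1 s1=1 s6=1 clk=1 s4=0 s2=0 s9=0 s0=1 s5=0 s3=0 s8=1
  Δ1: s1:1→0, clk:1→0
  Δ2: s7:1→0
  Δ3: s6:1→0
  Δ4: s9:0→1
  Δ5: s8:1→0
  (5Δ to stable)
t=4 Δ0: s7=0 s1=0 s6=0 clk=0 s4=0 s2=0 s9=1 s0=1 s5=0 s3=0 s8=0
  Δ1: clk:0→1
  Δ2: s0:1→0
  Δ3: s9:1→0, s8:0→1
  Δ4: s8:1→0
  (4Δ to stable)
t=5 Δ0: s7=0 s1=0 s6=0 clk=1 s4=0 s2=0 s9=0 s0=0 s5=0 s3=0 s8=0
  Δ1: clk:1→0
  (1Δ to stable)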